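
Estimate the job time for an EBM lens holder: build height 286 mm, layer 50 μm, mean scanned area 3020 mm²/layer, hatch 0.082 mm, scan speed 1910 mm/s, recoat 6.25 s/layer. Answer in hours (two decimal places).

Layer count = ceil(286 / 0.05) = 5720.
Scan path per layer = 3020 / 0.082, so 36829.3 mm.
Beam time per layer = 36829.3 / 1910, so 19.2824 s.
Time per layer = 19.2824 + 6.25, so 25.5324 s.
Build time = 5720 × 25.5324 = 146045.328 s = 40.57 hours.

40.57 hours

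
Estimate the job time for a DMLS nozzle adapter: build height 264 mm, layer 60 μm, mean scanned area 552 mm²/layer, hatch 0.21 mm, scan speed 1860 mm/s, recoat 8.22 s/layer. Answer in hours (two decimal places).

11.77 hours

Layers = ⌈264/0.06⌉ = 4400.
Per-layer scan distance = 552 / 0.21 = 2628.6 mm.
Scan time per layer: 2628.6 / 1860 → 1.4132 s.
Layer cycle = 1.4132 + 8.22 = 9.6332 s.
Build time = 4400 × 9.6332 = 42386.08 s = 11.77 hours.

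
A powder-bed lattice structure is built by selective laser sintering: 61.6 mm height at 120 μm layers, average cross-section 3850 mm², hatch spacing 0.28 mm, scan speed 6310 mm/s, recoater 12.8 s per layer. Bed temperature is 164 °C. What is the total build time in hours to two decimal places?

Layer count = ceil(61.6 / 0.12) = 514.
Hatch length per layer: 3850 / 0.28 → 13750 mm.
Per-layer scan time = 13750 / 6310 = 2.1791 s.
Layer cycle = 2.1791 + 12.8 = 14.9791 s.
Build time = 514 × 14.9791 = 7699.2574 s = 2.14 hours.

2.14 hours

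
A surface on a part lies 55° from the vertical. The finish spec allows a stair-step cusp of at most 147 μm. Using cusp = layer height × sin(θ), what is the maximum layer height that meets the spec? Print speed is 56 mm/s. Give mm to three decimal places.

Layer height = cusp / sin(55°) = 0.147 / 0.8192 = 0.179 mm.

0.179 mm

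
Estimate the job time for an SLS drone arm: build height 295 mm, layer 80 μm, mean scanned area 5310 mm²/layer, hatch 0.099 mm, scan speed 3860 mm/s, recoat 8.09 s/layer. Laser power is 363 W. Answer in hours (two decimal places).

Number of layers: 295 / 0.08 → 3688 (rounded up).
Hatch length per layer = 5310 / 0.099, so 53636.4 mm.
Per-layer scan time: 53636.4 / 3860 → 13.8954 s.
Time per layer = 13.8954 + 8.09 = 21.9854 s.
Total: 3688 × 21.9854 s = 81082.1552 s → 22.52 hours.

22.52 hours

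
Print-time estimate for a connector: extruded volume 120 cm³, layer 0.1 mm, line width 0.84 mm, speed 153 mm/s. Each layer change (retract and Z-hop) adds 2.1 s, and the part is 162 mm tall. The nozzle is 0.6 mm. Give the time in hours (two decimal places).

3.54 hours

Bead cross-section: 0.1 × 0.84 → 0.084 mm².
Toolpath length = 120 cm³ / 0.084 mm² = 120000 / 0.084 = 1428571.4 mm.
Extrusion time = 1428571.4 / 153, so 9337.1 s.
Number of layers: 162 / 0.1 → 1620 (rounded up).
Z-hop total = 1620 × 2.1, so 3402 s.
Altogether 9337.1 + 3402 = 12739.1 s, i.e. 3.54 hours.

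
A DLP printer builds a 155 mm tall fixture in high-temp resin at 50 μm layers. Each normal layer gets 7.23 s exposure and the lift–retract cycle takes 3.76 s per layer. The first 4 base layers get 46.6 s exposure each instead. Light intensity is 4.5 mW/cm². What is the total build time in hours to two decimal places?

9.51 hours

Number of layers: 155 / 0.05 → 3100 (rounded up).
Burn-in layers = 4 × (46.6 + 3.76), so 201.44 s.
Normal layers = 3096 × (7.23 + 3.76) = 34025.04 s.
Total = 201.44 + 34025.04 = 34226.48 s = 9.51 hours.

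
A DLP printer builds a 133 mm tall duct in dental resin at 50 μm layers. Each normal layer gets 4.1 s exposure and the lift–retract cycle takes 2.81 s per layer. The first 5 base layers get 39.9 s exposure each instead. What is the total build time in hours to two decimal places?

Layer count = ceil(133 / 0.05) = 2660.
Base layers = 5 × (39.9 + 2.81) = 213.55 s.
Remaining layers = 2655 × (4.1 + 2.81) = 18346.05 s.
Total = 213.55 + 18346.05 = 18559.6 s = 5.16 hours.

5.16 hours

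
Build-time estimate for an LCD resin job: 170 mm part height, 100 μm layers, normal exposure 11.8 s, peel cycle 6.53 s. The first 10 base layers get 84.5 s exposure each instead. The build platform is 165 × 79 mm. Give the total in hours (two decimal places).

Layers = ⌈170/0.1⌉ = 1700.
Bottom layers: 10 × (84.5 + 6.53) → 910.3 s.
Remaining layers = 1690 × (11.8 + 6.53), so 30977.7 s.
Total = 910.3 + 30977.7 = 31888 s = 8.86 hours.

8.86 hours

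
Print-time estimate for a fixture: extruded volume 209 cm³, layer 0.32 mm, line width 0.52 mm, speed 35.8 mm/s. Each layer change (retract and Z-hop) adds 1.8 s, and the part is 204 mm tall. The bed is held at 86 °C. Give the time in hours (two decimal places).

10.06 hours

Bead cross-section = 0.32 × 0.52, so 0.1664 mm².
Path length: 209000 mm³ / 0.1664 mm² → 1256009.6 mm.
Print-move time: 1256009.6 / 35.8 → 35084.1 s.
Layers = ⌈204/0.32⌉ = 638.
Non-print overhead: 638 × 1.8 → 1148.4 s.
Altogether 35084.1 + 1148.4 = 36232.5 s, i.e. 10.06 hours.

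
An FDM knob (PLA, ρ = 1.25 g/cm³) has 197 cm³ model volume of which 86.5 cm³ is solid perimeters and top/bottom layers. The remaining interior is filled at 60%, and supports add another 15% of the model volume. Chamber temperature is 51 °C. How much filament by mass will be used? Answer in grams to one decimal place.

Volume inside the shell = 197 − 86.5 = 110.5 cm³.
Infill deposited = 0.60 × 110.5, so 66.3 cm³.
Support = 0.15 × 197, so 29.55 cm³.
Total extruded = 86.5 + 66.3 + 29.55, so 182.35 cm³.
Mass = 182.35 × 1.25 = 227.9375 g.

227.9 g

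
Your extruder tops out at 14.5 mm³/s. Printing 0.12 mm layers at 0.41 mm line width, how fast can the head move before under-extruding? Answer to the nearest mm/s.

A = 0.12 × 0.41, so 0.0492 mm².
Max speed = 14.5 / 0.0492 = 294.72 ≈ 295 mm/s.

295 mm/s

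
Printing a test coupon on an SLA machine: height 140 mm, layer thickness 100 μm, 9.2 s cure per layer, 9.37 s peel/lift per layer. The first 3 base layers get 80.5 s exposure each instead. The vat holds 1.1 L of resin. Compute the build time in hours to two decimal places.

7.28 hours

Layer count = ceil(140 / 0.1) = 1400.
Bottom layers = 3 × (80.5 + 9.37), so 269.61 s.
Remaining layers: 1397 × (9.2 + 9.37) → 25942.29 s.
Total = 269.61 + 25942.29 = 26211.9 s = 7.28 hours.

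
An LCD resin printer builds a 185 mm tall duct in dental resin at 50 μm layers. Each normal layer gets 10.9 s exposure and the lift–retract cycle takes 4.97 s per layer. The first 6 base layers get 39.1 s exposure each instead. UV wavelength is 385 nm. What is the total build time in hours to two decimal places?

Number of layers: 185 / 0.05 → 3700 (rounded up).
Base layers = 6 × (39.1 + 4.97) = 264.42 s.
Normal layers: 3694 × (10.9 + 4.97) → 58623.78 s.
Sum: 264.42 + 58623.78 = 58888.2 s → 16.36 hours.

16.36 hours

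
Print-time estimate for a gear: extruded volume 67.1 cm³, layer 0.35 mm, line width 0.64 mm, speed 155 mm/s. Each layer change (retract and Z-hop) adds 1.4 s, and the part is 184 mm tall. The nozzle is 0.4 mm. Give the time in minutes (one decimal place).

Line area = 0.35 × 0.64, so 0.224 mm².
Toolpath length = 67.1 cm³ / 0.224 mm² = 67100 / 0.224 = 299553.6 mm.
Time extruding: 299553.6 / 155 → 1932.6 s.
Layer count = ceil(184 / 0.35) = 526.
Z-hop total: 526 × 1.4 → 736.4 s.
Total = 1932.6 + 736.4 = 2669 s = 44.5 minutes.

44.5 minutes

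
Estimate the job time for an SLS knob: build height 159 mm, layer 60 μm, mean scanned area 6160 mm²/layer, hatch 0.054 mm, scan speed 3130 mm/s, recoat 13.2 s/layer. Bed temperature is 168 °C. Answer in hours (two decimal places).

36.54 hours

Layers = ⌈159/0.06⌉ = 2650.
Scan path per layer = 6160 / 0.054, so 114074.1 mm.
Per-layer scan time = 114074.1 / 3130 = 36.4454 s.
Time per layer = 36.4454 + 13.2 = 49.6454 s.
Build time = 2650 × 49.6454 = 131560.31 s = 36.54 hours.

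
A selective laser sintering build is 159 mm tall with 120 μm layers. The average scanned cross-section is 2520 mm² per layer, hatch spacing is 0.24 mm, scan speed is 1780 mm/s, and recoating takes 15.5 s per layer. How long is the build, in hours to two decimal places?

Number of layers: 159 / 0.12 → 1325 (rounded up).
Hatch length per layer: 2520 / 0.24 → 10500 mm.
Scan time per layer: 10500 / 1780 → 5.8989 s.
Layer cycle: 5.8989 + 15.5 → 21.3989 s.
Total: 1325 × 21.3989 s = 28353.5425 s → 7.88 hours.

7.88 hours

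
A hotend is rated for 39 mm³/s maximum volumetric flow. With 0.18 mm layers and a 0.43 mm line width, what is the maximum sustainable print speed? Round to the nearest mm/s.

504 mm/s

Extrusion cross-section = 0.18 × 0.43, so 0.0774 mm².
v_max = Q/A = 39/0.0774 = 503.88 mm/s → 504 mm/s.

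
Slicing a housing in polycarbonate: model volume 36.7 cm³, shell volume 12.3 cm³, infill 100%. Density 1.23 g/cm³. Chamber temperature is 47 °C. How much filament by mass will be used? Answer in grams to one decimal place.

45.1 g

Volume inside the shell = 36.7 − 12.3 = 24.4 cm³.
Infill deposited: 1.00 × 24.4 → 24.4 cm³.
Total extruded = 12.3 + 24.4 = 36.7 cm³.
Mass = 36.7 × 1.23, so 45.141 g.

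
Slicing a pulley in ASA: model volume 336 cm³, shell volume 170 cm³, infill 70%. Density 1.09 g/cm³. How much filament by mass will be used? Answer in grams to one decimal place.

Interior volume: 336 − 170 → 166 cm³.
Infill volume = 0.70 × 166, so 116.2 cm³.
Total printed volume = 170 + 116.2, so 286.2 cm³.
Mass = 286.2 × 1.09, so 311.958 g.

312.0 g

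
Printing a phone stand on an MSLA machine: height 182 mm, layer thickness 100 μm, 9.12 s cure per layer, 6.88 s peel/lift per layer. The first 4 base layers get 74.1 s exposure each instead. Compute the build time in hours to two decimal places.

Layers = ⌈182/0.1⌉ = 1820.
Bottom layers: 4 × (74.1 + 6.88) → 323.92 s.
Normal layers = 1816 × (9.12 + 6.88), so 29056 s.
Sum: 323.92 + 29056 = 29379.92 s → 8.16 hours.

8.16 hours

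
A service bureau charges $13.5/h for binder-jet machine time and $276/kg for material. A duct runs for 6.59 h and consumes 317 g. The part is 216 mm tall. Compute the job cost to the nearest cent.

Time charge: 13.5 × 6.59 → $88.965.
Feedstock cost: 276 × 317/1000 → $87.492.
Total = 88.965 + 87.492 = 176.457 ≈ $176.46.

$176.46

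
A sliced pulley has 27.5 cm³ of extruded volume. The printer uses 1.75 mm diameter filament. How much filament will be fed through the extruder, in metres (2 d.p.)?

Filament cross-section = π × (1.75/2)² = 2.4053 mm².
L = 27500 mm³ / 2.4053 mm² = 11433.09 mm, i.e. 11.43 m.

11.43 m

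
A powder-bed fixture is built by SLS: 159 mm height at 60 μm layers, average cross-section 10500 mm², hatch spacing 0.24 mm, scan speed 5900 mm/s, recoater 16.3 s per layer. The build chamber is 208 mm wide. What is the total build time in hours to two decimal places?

17.46 hours

Layers = ⌈159/0.06⌉ = 2650.
Per-layer scan distance: 10500 / 0.24 → 43750 mm.
Laser time per layer = 43750 / 5900, so 7.4153 s.
Layer cycle = 7.4153 + 16.3 = 23.7153 s.
Build time = 2650 × 23.7153 = 62845.545 s = 17.46 hours.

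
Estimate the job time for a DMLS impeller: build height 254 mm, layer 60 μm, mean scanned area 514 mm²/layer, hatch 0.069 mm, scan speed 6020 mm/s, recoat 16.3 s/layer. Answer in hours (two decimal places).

20.63 hours

Layer count = ceil(254 / 0.06) = 4234.
Scan path per layer: 514 / 0.069 → 7449.3 mm.
Laser time per layer: 7449.3 / 6020 → 1.2374 s.
Layer cycle = 1.2374 + 16.3, so 17.5374 s.
Total: 4234 × 17.5374 s = 74253.3516 s → 20.63 hours.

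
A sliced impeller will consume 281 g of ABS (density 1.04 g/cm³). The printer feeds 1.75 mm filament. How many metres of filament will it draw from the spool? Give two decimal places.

Extruded volume: 281/1.04 = 270.1923 cm³ (270192.3 mm³).
Filament cross-section = π × (1.75/2)² = 2.4053 mm².
L = V/A = 270192.3/2.4053 = 112332.06 mm → 112.33 m.

112.33 m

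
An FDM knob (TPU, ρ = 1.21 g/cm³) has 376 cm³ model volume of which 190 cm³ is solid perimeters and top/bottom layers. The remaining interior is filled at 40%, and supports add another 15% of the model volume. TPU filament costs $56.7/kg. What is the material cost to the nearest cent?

$22.01

Infill region: 376 − 190 → 186 cm³.
Infill deposited = 0.40 × 186 = 74.4 cm³.
Support = 0.15 × 376, so 56.4 cm³.
Deposited volume: 190 + 74.4 + 56.4 → 320.8 cm³.
Mass = 320.8 × 1.21, so 388.168 g.
Cost = 388.168 g / 1000 × $56.7/kg = $22.01.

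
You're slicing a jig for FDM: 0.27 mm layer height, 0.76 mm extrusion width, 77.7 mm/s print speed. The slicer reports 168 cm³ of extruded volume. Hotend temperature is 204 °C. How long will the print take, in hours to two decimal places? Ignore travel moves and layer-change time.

2.93 hours

Extrusion cross-section = 0.27 × 0.76, so 0.2052 mm².
Total extruded path = 168000/0.2052 = 818713.5 mm.
Time extruding = 818713.5 / 77.7, so 10536.9 s.
That's 10536.9 s → 2.93 hours.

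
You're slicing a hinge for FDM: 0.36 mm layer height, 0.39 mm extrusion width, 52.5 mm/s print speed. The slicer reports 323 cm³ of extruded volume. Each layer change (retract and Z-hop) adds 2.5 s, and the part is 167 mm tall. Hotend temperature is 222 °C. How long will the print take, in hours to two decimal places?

Extrusion cross-section = 0.36 × 0.39, so 0.1404 mm².
Toolpath length = 323 cm³ / 0.1404 mm² = 323000 / 0.1404 = 2300569.8 mm.
Print-move time = 2300569.8 / 52.5 = 43820.4 s.
Layers = ⌈167/0.36⌉ = 464.
Layer-change overhead = 464 × 2.5 = 1160 s.
Altogether 43820.4 + 1160 = 44980.4 s, i.e. 12.49 hours.

12.49 hours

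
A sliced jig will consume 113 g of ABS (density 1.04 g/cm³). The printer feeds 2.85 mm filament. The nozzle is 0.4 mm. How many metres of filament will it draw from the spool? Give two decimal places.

17.03 m

Extruded volume: 113/1.04 = 108.6538 cm³ (108653.8 mm³).
A = π r² = π × 1.425² = 6.3794 mm².
Length = 108653.8 / 6.3794 = 17031.98 mm = 17.03 m.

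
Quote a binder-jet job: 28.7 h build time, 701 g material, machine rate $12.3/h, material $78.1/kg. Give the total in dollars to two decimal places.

Machine cost: 12.3 × 28.7 → $353.01.
Material charge = 78.1 × 701/1000, so $54.7481.
Total = 353.01 + 54.7481 = 407.7581 ≈ $407.76.

$407.76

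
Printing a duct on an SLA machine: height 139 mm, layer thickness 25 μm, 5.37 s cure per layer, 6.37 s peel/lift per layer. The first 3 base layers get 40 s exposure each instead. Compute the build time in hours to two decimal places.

18.16 hours

Number of layers: 139 / 0.025 → 5560 (rounded up).
Burn-in layers = 3 × (40 + 6.37) = 139.11 s.
Regular layers: 5557 × (5.37 + 6.37) → 65239.18 s.
Sum: 139.11 + 65239.18 = 65378.29 s → 18.16 hours.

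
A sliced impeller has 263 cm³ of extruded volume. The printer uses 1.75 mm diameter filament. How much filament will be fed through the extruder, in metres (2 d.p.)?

109.34 m

A = π r² = π × 0.875² = 2.4053 mm².
L = 263000 mm³ / 2.4053 mm² = 109341.87 mm, i.e. 109.34 m.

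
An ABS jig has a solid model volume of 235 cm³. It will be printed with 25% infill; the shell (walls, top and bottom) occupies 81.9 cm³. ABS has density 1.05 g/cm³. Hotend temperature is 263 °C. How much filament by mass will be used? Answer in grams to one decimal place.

126.2 g

Interior volume = 235 − 81.9, so 153.1 cm³.
Infill volume = 0.25 × 153.1, so 38.275 cm³.
Total printed volume = 81.9 + 38.275, so 120.175 cm³.
Mass: 120.175 × 1.05 → 126.18375 g.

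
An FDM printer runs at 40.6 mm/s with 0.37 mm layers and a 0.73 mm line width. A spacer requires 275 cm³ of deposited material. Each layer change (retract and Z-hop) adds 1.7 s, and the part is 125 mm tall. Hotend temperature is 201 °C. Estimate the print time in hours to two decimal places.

7.13 hours

Bead cross-section = 0.37 × 0.73 = 0.2701 mm².
Toolpath length = 275 cm³ / 0.2701 mm² = 275000 / 0.2701 = 1018141.4 mm.
Time extruding: 1018141.4 / 40.6 → 25077.4 s.
Number of layers: 125 / 0.37 → 338 (rounded up).
Non-print overhead = 338 × 1.7 = 574.6 s.
Total = 25077.4 + 574.6 = 25652 s = 7.13 hours.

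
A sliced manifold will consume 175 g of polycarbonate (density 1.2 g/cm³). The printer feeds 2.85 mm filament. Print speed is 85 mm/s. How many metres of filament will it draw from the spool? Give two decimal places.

Volume = 175 g / 1.2 g·cm⁻³ = 145.8333 cm³ = 145833.3 mm³.
A = π r² = π × 1.425² = 6.3794 mm².
Length = 145833.3 / 6.3794 = 22860.03 mm = 22.86 m.

22.86 m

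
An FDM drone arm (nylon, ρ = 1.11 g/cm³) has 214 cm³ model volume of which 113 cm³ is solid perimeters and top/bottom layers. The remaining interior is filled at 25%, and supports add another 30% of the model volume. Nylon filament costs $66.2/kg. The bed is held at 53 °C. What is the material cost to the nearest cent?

$14.88

Volume inside the shell = 214 − 113 = 101 cm³.
Infill volume = 0.25 × 101 = 25.25 cm³.
Support = 0.30 × 214 = 64.2 cm³.
Total printed volume: 113 + 25.25 + 64.2 → 202.45 cm³.
Mass: 202.45 × 1.11 → 224.7195 g.
At $66.2/kg: 224.7195/1000 × 66.2 = $14.88.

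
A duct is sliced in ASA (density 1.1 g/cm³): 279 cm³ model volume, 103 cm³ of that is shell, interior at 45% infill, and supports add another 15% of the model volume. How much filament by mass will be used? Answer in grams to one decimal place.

246.5 g

Volume inside the shell: 279 − 103 → 176 cm³.
Infill volume = 0.45 × 176, so 79.2 cm³.
Support = 0.15 × 279, so 41.85 cm³.
Total extruded = 103 + 79.2 + 41.85, so 224.05 cm³.
Mass = 224.05 × 1.1, so 246.455 g.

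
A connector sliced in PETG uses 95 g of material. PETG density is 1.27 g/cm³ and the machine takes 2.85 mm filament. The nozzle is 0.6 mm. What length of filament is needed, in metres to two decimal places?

Extruded volume: 95/1.27 = 74.8031 cm³ (74803.1 mm³).
Filament cross-section = π × (2.85/2)² = 6.3794 mm².
Length = 74803.1 / 6.3794 = 11725.73 mm = 11.73 m.

11.73 m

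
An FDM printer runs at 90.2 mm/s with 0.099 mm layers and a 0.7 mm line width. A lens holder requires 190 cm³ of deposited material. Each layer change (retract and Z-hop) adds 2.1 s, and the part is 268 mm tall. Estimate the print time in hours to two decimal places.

10.02 hours

Line area: 0.099 × 0.7 → 0.0693 mm².
Total extruded path = 190000/0.0693 = 2741702.7 mm.
Extrusion time = 2741702.7 / 90.2 = 30395.8 s.
Layer count = ceil(268 / 0.099) = 2708.
Layer-change overhead = 2708 × 2.1 = 5686.8 s.
Total = 30395.8 + 5686.8 = 36082.6 s = 10.02 hours.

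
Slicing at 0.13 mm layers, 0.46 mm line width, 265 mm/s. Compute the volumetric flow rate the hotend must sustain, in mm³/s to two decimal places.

A = 0.13 × 0.46, so 0.0598 mm².
Volumetric flow = 265 × 0.0598 = 15.85 mm³/s.

15.85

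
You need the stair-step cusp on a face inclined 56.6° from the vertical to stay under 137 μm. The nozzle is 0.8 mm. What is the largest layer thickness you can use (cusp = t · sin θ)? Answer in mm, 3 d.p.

sin(56.6°) = 0.8348; t_max = 0.137/0.8348 = 0.164 mm.

0.164 mm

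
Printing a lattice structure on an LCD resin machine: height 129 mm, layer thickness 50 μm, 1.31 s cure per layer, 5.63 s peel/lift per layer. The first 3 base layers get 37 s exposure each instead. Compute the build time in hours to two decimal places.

Layer count = ceil(129 / 0.05) = 2580.
Bottom layers = 3 × (37 + 5.63) = 127.89 s.
Remaining layers: 2577 × (1.31 + 5.63) → 17884.38 s.
Sum: 127.89 + 17884.38 = 18012.27 s → 5.00 hours.

5.00 hours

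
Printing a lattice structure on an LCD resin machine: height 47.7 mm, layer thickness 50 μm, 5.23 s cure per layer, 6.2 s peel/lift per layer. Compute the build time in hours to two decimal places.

3.03 hours

Layer count = ceil(47.7 / 0.05) = 954.
Cycle time: 5.23 + 6.2 → 11.43 s.
Total = 954 × 11.43 = 10904.22 s = 3.03 hours.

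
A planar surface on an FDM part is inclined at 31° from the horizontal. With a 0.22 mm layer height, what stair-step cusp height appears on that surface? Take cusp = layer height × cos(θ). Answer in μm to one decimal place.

h_c = t·cos θ = 0.22 × 0.8572 = 0.188584 mm (188.6 μm).

188.6 μm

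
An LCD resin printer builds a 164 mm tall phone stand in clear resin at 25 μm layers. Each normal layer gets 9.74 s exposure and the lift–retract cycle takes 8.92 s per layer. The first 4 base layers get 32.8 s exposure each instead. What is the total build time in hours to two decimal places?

Layers = ⌈164/0.025⌉ = 6560.
Bottom layers = 4 × (32.8 + 8.92) = 166.88 s.
Remaining layers: 6556 × (9.74 + 8.92) → 122334.96 s.
Sum: 166.88 + 122334.96 = 122501.84 s → 34.03 hours.

34.03 hours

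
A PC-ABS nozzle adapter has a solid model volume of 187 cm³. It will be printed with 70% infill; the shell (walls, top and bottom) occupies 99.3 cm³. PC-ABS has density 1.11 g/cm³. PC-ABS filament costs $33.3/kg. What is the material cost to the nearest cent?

$5.94

Interior volume: 187 − 99.3 → 87.7 cm³.
Deposited infill = 0.70 × 87.7, so 61.39 cm³.
Total printed volume = 99.3 + 61.39 = 160.69 cm³.
Mass = 160.69 × 1.11, so 178.3659 g.
At $33.3/kg: 178.3659/1000 × 33.3 = $5.94.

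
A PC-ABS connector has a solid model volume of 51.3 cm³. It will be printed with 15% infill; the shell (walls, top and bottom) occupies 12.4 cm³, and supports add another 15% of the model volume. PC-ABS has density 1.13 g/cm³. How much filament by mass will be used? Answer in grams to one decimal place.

29.3 g

Volume inside the shell = 51.3 − 12.4 = 38.9 cm³.
Infill volume = 0.15 × 38.9, so 5.835 cm³.
Support: 0.15 × 51.3 → 7.695 cm³.
Deposited volume = 12.4 + 5.835 + 7.695 = 25.93 cm³.
Mass = 25.93 × 1.13 = 29.3009 g.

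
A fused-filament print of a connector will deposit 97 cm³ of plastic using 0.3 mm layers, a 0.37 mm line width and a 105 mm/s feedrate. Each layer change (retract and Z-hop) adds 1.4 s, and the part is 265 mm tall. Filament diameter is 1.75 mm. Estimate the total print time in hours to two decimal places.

Extrusion cross-section = 0.3 × 0.37 = 0.111 mm².
Total extruded path = 97000/0.111 = 873873.9 mm.
Time extruding = 873873.9 / 105 = 8322.6 s.
Number of layers: 265 / 0.3 → 884 (rounded up).
Non-print overhead = 884 × 1.4, so 1237.6 s.
Total = 8322.6 + 1237.6 = 9560.2 s = 2.66 hours.

2.66 hours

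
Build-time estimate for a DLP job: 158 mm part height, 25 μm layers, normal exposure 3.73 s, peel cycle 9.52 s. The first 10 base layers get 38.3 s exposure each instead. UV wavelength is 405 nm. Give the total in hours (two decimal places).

Layer count = ceil(158 / 0.025) = 6320.
Bottom layers = 10 × (38.3 + 9.52), so 478.2 s.
Remaining layers: 6310 × (3.73 + 9.52) → 83607.5 s.
Sum: 478.2 + 83607.5 = 84085.7 s → 23.36 hours.

23.36 hours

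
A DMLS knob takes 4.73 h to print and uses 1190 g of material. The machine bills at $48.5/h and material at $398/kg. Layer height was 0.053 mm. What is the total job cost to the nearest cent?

$703.03

Machine cost = 48.5 × 4.73, so $229.405.
Material charge = 398 × 1190/1000 = $473.62.
Total = 229.405 + 473.62 = 703.025 ≈ $703.03.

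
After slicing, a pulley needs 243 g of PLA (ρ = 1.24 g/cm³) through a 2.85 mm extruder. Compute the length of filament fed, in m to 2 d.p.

Volume = 243 g / 1.24 g·cm⁻³ = 195.9677 cm³ = 195967.7 mm³.
Filament cross-section = π × (2.85/2)² = 6.3794 mm².
L = V/A = 195967.7/6.3794 = 30718.83 mm → 30.72 m.

30.72 m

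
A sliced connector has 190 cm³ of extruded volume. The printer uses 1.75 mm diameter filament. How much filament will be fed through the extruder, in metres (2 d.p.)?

A = π r² = π × 0.875² = 2.4053 mm².
Length = 190 cm³ / 2.4053 mm² = 190000 / 2.4053 = 78992.23 mm = 78.99 m.

78.99 m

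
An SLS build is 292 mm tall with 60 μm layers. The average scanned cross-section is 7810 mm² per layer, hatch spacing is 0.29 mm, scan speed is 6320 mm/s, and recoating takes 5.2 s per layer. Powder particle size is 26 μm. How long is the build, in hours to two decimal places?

Number of layers: 292 / 0.06 → 4867 (rounded up).
Hatch length per layer = 7810 / 0.29, so 26931 mm.
Per-layer scan time: 26931 / 6320 → 4.2612 s.
Layer cycle = 4.2612 + 5.2, so 9.4612 s.
4867 layers × 9.4612 s/layer = 46047.6604 s, i.e. 12.79 hours.

12.79 hours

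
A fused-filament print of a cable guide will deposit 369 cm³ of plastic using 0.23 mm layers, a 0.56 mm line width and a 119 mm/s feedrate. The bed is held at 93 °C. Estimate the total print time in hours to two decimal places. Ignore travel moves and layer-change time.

Bead cross-section: 0.23 × 0.56 → 0.1288 mm².
Total extruded path = 369000/0.1288 = 2864906.8 mm.
Extrusion time = 2864906.8 / 119 = 24074.8 s.
In the requested units: 24074.8 s = 6.69 hours.

6.69 hours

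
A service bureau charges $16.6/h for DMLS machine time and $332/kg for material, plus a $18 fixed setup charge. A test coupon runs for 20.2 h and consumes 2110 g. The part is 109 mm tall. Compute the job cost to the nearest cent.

Machine-time cost = 16.6 × 20.2 = $335.32.
Feedstock cost = 332 × 2110/1000, so $700.52.
Total = 335.32 + 700.52 + 18 = $1053.84.

$1053.84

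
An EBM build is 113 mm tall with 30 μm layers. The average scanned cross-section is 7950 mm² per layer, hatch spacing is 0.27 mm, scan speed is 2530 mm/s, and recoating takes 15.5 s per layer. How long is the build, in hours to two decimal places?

Layers = ⌈113/0.03⌉ = 3767.
Scan path per layer = 7950 / 0.27 = 29444.4 mm.
Scan time per layer: 29444.4 / 2530 → 11.6381 s.
Time per layer = 11.6381 + 15.5, so 27.1381 s.
3767 layers × 27.1381 s/layer = 102229.2227 s, i.e. 28.40 hours.

28.40 hours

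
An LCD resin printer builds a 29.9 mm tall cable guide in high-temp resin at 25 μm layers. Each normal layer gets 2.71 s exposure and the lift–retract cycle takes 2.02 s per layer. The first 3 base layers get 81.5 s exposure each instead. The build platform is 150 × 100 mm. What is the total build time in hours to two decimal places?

1.64 hours

Number of layers: 29.9 / 0.025 → 1196 (rounded up).
Bottom layers = 3 × (81.5 + 2.02), so 250.56 s.
Normal layers = 1193 × (2.71 + 2.02) = 5642.89 s.
Sum: 250.56 + 5642.89 = 5893.45 s → 1.64 hours.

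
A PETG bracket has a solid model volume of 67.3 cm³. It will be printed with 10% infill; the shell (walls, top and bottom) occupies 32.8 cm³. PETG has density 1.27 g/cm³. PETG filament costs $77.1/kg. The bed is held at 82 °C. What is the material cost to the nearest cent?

$3.55

Infill region = 67.3 − 32.8, so 34.5 cm³.
Infill deposited = 0.10 × 34.5 = 3.45 cm³.
Total printed volume = 32.8 + 3.45 = 36.25 cm³.
Mass = 36.25 × 1.27, so 46.0375 g.
At $77.1/kg: 46.0375/1000 × 77.1 = $3.55.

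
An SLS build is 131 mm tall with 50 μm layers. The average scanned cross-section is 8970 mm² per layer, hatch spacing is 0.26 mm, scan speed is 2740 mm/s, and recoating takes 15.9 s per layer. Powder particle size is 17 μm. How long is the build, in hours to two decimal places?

Number of layers: 131 / 0.05 → 2620 (rounded up).
Hatch length per layer: 8970 / 0.26 → 34500 mm.
Per-layer scan time = 34500 / 2740 = 12.5912 s.
Per-layer time = 12.5912 + 15.9 = 28.4912 s.
Build time = 2620 × 28.4912 = 74646.944 s = 20.74 hours.

20.74 hours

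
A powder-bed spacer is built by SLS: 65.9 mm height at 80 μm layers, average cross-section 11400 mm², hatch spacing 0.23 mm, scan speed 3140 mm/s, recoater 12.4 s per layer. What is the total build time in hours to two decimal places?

Number of layers: 65.9 / 0.08 → 824 (rounded up).
Hatch length per layer = 11400 / 0.23 = 49565.2 mm.
Scan time per layer: 49565.2 / 3140 → 15.7851 s.
Layer cycle: 15.7851 + 12.4 → 28.1851 s.
Build time = 824 × 28.1851 = 23224.5224 s = 6.45 hours.

6.45 hours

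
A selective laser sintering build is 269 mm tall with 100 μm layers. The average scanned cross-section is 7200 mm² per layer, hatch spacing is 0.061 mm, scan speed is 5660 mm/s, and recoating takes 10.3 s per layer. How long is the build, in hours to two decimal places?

Layer count = ceil(269 / 0.1) = 2690.
Hatch length per layer: 7200 / 0.061 → 118032.8 mm.
Scan time per layer = 118032.8 / 5660 = 20.8539 s.
Per-layer time = 20.8539 + 10.3 = 31.1539 s.
Build time = 2690 × 31.1539 = 83803.991 s = 23.28 hours.

23.28 hours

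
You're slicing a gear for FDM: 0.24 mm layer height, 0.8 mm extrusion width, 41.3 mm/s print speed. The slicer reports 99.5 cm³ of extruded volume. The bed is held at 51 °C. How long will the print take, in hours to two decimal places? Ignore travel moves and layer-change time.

3.49 hours

Line area: 0.24 × 0.8 → 0.192 mm².
Path length: 99500 mm³ / 0.192 mm² → 518229.2 mm.
Print-move time = 518229.2 / 41.3, so 12547.9 s.
Converting: 12547.9 s = 3.49 hours.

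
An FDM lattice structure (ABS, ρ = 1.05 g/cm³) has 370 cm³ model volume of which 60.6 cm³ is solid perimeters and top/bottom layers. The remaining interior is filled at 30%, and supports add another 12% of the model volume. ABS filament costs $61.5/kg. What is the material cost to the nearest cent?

Volume inside the shell = 370 − 60.6 = 309.4 cm³.
Infill volume: 0.30 × 309.4 → 92.82 cm³.
Support = 0.12 × 370 = 44.4 cm³.
Total extruded: 60.6 + 92.82 + 44.4 → 197.82 cm³.
Mass: 197.82 × 1.05 → 207.711 g.
Cost = 207.711 g / 1000 × $61.5/kg = $12.77.

$12.77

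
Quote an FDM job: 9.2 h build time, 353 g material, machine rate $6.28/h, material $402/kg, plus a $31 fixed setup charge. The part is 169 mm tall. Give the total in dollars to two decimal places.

$230.68

Machine cost = 6.28 × 9.2, so $57.776.
Feedstock cost: 402 × 353/1000 → $141.906.
Adding setup: 57.776 + 141.906 + 31 → 230.682 ≈ $230.68.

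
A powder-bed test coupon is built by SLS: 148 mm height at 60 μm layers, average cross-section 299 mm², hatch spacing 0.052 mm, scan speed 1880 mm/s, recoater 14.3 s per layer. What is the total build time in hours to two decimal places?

Layers = ⌈148/0.06⌉ = 2467.
Scan path per layer: 299 / 0.052 → 5750 mm.
Per-layer scan time = 5750 / 1880 = 3.0585 s.
Time per layer: 3.0585 + 14.3 → 17.3585 s.
Build time = 2467 × 17.3585 = 42823.4195 s = 11.90 hours.

11.90 hours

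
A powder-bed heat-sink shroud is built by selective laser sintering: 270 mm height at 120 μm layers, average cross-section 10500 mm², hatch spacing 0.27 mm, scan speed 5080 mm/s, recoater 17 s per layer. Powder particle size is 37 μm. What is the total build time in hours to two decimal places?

Number of layers: 270 / 0.12 → 2250 (rounded up).
Scan path per layer = 10500 / 0.27 = 38888.9 mm.
Scan time per layer: 38888.9 / 5080 → 7.6553 s.
Per-layer time: 7.6553 + 17 → 24.6553 s.
Build time = 2250 × 24.6553 = 55474.425 s = 15.41 hours.

15.41 hours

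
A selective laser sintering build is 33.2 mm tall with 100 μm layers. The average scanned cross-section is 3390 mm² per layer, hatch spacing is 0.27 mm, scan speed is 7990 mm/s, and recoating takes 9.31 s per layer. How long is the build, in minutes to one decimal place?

60.2 minutes

Layers = ⌈33.2/0.1⌉ = 332.
Per-layer scan distance: 3390 / 0.27 → 12555.6 mm.
Laser time per layer: 12555.6 / 7990 → 1.5714 s.
Layer cycle = 1.5714 + 9.31, so 10.8814 s.
332 layers × 10.8814 s/layer = 3612.6248 s, i.e. 60.2 minutes.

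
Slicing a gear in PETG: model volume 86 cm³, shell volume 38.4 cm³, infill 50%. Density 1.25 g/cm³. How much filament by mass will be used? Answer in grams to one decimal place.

Infill region = 86 − 38.4, so 47.6 cm³.
Infill volume: 0.50 × 47.6 → 23.8 cm³.
Total printed volume: 38.4 + 23.8 → 62.2 cm³.
Mass = 62.2 × 1.25, so 77.75 g.

77.8 g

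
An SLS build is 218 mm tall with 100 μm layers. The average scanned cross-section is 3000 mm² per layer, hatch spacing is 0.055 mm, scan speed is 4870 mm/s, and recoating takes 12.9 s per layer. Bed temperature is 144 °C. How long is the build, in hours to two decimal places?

14.59 hours

Layer count = ceil(218 / 0.1) = 2180.
Per-layer scan distance: 3000 / 0.055 → 54545.5 mm.
Laser time per layer = 54545.5 / 4870 = 11.2003 s.
Per-layer time: 11.2003 + 12.9 → 24.1003 s.
2180 layers × 24.1003 s/layer = 52538.654 s, i.e. 14.59 hours.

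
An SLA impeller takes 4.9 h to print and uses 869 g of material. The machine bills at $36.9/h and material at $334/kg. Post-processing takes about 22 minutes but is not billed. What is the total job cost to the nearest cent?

$471.06

Machine-time cost = 36.9 × 4.9 = $180.81.
Feedstock cost: 334 × 869/1000 → $290.246.
Job cost: 180.81 + 290.246 = 471.056 ≈ $471.06.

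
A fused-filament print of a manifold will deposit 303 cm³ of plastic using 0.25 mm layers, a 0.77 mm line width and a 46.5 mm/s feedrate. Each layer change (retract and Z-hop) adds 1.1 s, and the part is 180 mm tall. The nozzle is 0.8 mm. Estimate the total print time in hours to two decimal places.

9.62 hours

Line area = 0.25 × 0.77 = 0.1925 mm².
Path length: 303000 mm³ / 0.1925 mm² → 1574026 mm.
Time extruding = 1574026 / 46.5, so 33850 s.
Number of layers: 180 / 0.25 → 720 (rounded up).
Non-print overhead: 720 × 1.1 → 792 s.
Total = 33850 + 792 = 34642 s = 9.62 hours.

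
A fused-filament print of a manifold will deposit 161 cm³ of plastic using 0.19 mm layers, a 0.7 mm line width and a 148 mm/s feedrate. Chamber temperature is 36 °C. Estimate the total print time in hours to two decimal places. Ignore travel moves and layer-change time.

Extrusion cross-section = 0.19 × 0.7, so 0.133 mm².
Path length: 161000 mm³ / 0.133 mm² → 1210526.3 mm.
Time extruding = 1210526.3 / 148, so 8179.2 s.
8179.2 s = 2.27 hours.

2.27 hours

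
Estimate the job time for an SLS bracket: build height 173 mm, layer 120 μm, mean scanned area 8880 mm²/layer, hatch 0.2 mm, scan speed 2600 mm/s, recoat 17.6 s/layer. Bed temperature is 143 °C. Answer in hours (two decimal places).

13.89 hours

Layer count = ceil(173 / 0.12) = 1442.
Per-layer scan distance: 8880 / 0.2 → 44400 mm.
Scan time per layer = 44400 / 2600, so 17.0769 s.
Layer cycle = 17.0769 + 17.6, so 34.6769 s.
Total: 1442 × 34.6769 s = 50004.0898 s → 13.89 hours.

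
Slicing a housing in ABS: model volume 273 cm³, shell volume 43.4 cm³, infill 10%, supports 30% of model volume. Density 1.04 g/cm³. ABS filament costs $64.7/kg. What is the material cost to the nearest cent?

$9.98

Volume inside the shell = 273 − 43.4, so 229.6 cm³.
Infill deposited = 0.10 × 229.6 = 22.96 cm³.
Support = 0.30 × 273, so 81.9 cm³.
Total printed volume = 43.4 + 22.96 + 81.9, so 148.26 cm³.
Mass = 148.26 × 1.04, so 154.1904 g.
Cost = 154.1904 g / 1000 × $64.7/kg = $9.98.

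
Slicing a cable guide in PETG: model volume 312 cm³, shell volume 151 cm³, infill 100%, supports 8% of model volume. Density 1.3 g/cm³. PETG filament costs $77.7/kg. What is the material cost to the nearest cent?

$34.04

Interior volume = 312 − 151, so 161 cm³.
Deposited infill = 1.00 × 161 = 161 cm³.
Support: 0.08 × 312 → 24.96 cm³.
Total printed volume = 151 + 161 + 24.96 = 336.96 cm³.
Mass = 336.96 × 1.3 = 438.048 g.
At $77.7/kg: 438.048/1000 × 77.7 = $34.04.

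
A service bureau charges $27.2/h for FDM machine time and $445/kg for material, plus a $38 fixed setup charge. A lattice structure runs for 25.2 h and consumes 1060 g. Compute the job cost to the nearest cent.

$1195.14

Machine cost = 27.2 × 25.2, so $685.44.
Material charge = 445 × 1060/1000, so $471.70.
Total = 685.44 + 471.70 + 38 = $1195.14.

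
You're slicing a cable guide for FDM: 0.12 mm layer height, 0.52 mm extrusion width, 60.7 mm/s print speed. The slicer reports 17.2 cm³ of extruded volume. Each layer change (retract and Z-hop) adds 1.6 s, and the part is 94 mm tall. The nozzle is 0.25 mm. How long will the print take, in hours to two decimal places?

1.61 hours

Line area = 0.12 × 0.52, so 0.0624 mm².
Total extruded path = 17200/0.0624 = 275641 mm.
Print-move time = 275641 / 60.7, so 4541 s.
Layer count = ceil(94 / 0.12) = 784.
Non-print overhead = 784 × 1.6 = 1254.4 s.
Altogether 4541 + 1254.4 = 5795.4 s, i.e. 1.61 hours.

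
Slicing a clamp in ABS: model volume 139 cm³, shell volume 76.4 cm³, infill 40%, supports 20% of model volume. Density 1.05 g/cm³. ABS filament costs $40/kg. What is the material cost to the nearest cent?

$5.43

Volume inside the shell = 139 − 76.4 = 62.6 cm³.
Deposited infill = 0.40 × 62.6, so 25.04 cm³.
Support: 0.20 × 139 → 27.8 cm³.
Total printed volume: 76.4 + 25.04 + 27.8 → 129.24 cm³.
Mass = 129.24 × 1.05, so 135.702 g.
At $40/kg: 135.702/1000 × 40 = $5.43.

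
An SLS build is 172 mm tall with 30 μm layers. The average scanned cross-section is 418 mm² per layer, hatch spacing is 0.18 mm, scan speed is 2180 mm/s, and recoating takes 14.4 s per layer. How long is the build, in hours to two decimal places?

24.63 hours

Layers = ⌈172/0.03⌉ = 5734.
Hatch length per layer = 418 / 0.18, so 2322.2 mm.
Scan time per layer = 2322.2 / 2180 = 1.0652 s.
Layer cycle: 1.0652 + 14.4 → 15.4652 s.
5734 layers × 15.4652 s/layer = 88677.4568 s, i.e. 24.63 hours.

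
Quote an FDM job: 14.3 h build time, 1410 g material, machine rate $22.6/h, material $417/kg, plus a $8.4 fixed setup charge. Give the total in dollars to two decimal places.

$919.55

Machine cost = 22.6 × 14.3 = $323.18.
Material charge = 417 × 1410/1000, so $587.97.
Adding setup: 323.18 + 587.97 + 8.4 → $919.55.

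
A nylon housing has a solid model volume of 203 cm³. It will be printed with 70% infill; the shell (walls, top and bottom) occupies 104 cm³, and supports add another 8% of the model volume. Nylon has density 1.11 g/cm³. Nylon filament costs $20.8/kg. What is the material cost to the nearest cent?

Infill region: 203 − 104 → 99 cm³.
Infill deposited = 0.70 × 99, so 69.3 cm³.
Support: 0.08 × 203 → 16.24 cm³.
Total extruded = 104 + 69.3 + 16.24 = 189.54 cm³.
Mass = 189.54 × 1.11, so 210.3894 g.
At $20.8/kg: 210.3894/1000 × 20.8 = $4.38.

$4.38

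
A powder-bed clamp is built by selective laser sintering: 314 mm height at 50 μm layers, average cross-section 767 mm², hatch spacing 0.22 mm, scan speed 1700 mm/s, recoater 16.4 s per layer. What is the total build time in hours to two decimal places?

Layers = ⌈314/0.05⌉ = 6280.
Per-layer scan distance = 767 / 0.22 = 3486.4 mm.
Laser time per layer = 3486.4 / 1700 = 2.0508 s.
Time per layer = 2.0508 + 16.4 = 18.4508 s.
6280 layers × 18.4508 s/layer = 115871.024 s, i.e. 32.19 hours.

32.19 hours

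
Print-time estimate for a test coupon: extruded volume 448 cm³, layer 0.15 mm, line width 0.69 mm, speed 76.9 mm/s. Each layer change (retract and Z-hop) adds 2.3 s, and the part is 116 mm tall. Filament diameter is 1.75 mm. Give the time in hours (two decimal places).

16.13 hours

Line area = 0.15 × 0.69, so 0.1035 mm².
Toolpath length = 448 cm³ / 0.1035 mm² = 448000 / 0.1035 = 4328502.4 mm.
Time extruding = 4328502.4 / 76.9 = 56287.4 s.
Layer count = ceil(116 / 0.15) = 774.
Z-hop total = 774 × 2.3 = 1780.2 s.
Altogether 56287.4 + 1780.2 = 58067.6 s, i.e. 16.13 hours.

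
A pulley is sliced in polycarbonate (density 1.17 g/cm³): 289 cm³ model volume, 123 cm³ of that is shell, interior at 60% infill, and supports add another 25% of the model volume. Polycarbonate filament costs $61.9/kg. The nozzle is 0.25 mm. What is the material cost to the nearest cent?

$21.35

Interior volume: 289 − 123 → 166 cm³.
Infill deposited = 0.60 × 166 = 99.6 cm³.
Support = 0.25 × 289 = 72.25 cm³.
Total extruded: 123 + 99.6 + 72.25 → 294.85 cm³.
Mass = 294.85 × 1.17, so 344.9745 g.
At $61.9/kg: 344.9745/1000 × 61.9 = $21.35.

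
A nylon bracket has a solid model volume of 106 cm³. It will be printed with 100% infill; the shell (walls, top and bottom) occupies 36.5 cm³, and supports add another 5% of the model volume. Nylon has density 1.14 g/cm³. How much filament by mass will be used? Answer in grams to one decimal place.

126.9 g

Interior volume = 106 − 36.5, so 69.5 cm³.
Deposited infill = 1.00 × 69.5, so 69.5 cm³.
Support = 0.05 × 106, so 5.3 cm³.
Total printed volume = 36.5 + 69.5 + 5.3 = 111.3 cm³.
Mass = 111.3 × 1.14, so 126.882 g.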